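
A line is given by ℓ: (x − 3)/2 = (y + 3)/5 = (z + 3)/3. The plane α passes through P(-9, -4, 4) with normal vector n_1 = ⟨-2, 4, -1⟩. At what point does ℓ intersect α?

(5, 2, 0)

ℓ has direction (2, 5, 3) through (3, -3, -3).
α: n_1·r = n_1·P gives -2x + 4y - z = -2.
Substitute r = (3, -3, -3) + t(2, 5, 3) into the plane: -15 + 13t = -2, so t = 1.
Intersection: (3, -3, -3) + 1·(2, 5, 3) = (5, 2, 0).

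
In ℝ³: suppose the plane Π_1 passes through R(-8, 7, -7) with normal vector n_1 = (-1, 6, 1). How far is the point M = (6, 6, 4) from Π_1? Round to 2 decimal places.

Π_1: n_1·r = n_1·R gives -x + 6y + z = 43.
n·M − d = (-1)·(6) + (6)·(6) + (1)·(4) − 43 = -9; |n| = √38.
Distance = |-9| / √38 = 9/√38 ≈ 1.46.

1.46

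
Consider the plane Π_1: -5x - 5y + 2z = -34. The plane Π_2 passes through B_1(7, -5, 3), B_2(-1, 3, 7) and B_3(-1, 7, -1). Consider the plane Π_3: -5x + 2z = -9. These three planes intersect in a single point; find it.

(1, 5, -2)

B_1B_2 = (-8, 8, 4), B_1B_3 = (-8, 12, -4); a normal to Π_2 is B_1B_2 × B_1B_3 = (-80, -64, -32).
Using B_1: Π_2 has equation -80x - 64y - 32z = -336.
Solving the 3×3 linear system -5x - 5y + 2z = -34, -80x - 64y - 32z = -336, -5x + 2z = -9 (e.g. by elimination or Cramer's rule, determinant = -1600) gives (1, 5, -2).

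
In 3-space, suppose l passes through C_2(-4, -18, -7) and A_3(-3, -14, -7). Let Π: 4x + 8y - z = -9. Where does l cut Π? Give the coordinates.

A direction vector for l is A_3 − C_2 = (1, 4, 0).
Substitute r = (-4, -18, -7) + t(1, 4, 0) into the plane: -153 + 36t = -9, so t = 4.
Intersection: (-4, -18, -7) + 4·(1, 4, 0) = (0, -2, -7).

(0, -2, -7)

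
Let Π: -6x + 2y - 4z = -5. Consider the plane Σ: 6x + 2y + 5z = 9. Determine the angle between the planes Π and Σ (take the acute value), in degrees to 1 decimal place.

30.5

cos θ = |n₁·n₂| / (|n₁||n₂|) = |-52| / (√56 · √65).
θ = arccos(0.86189) ≈ 30.5°.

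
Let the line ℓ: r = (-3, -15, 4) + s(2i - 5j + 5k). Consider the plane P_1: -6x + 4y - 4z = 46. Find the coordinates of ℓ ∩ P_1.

(-7, -5, -6)

Substitute r = (-3, -15, 4) + t(2, -5, 5) into the plane: -58 + (-52)t = 46, so t = -2.
Intersection: (-3, -15, 4) + (-2)·(2, -5, 5) = (-7, -5, -6).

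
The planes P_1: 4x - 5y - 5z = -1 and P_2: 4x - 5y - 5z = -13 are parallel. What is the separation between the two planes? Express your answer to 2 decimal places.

Same normal n = (4, -5, -5) with |n| = √66; distance = |-1 − (-13)| / |n| = 12/√66 ≈ 1.48.

1.48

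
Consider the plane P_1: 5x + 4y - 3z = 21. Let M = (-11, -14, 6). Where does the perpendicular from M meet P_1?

(4, -2, -3)

Foot = M − λn with λ = (n·M − d)/|n|² = (-129 − 21)/50 = -3.
Foot = (-11, -14, 6) − (-3)·(5, 4, -3) = (4, -2, -3).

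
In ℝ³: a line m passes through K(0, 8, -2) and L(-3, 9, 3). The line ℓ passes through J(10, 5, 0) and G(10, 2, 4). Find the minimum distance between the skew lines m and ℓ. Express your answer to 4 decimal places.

7.1053

A direction vector for m is L − K = (-3, 1, 5).
A direction vector for ℓ is G − J = (0, -3, 4).
Common perpendicular direction n = (-3, 1, 5) × (0, -3, 4) = (19, 12, 9).
With w = (10, 5, 0) − (0, 8, -2) = (10, -3, 2), w · n = 172.
Distance = |w · n| / |n| = |172| / √586 ≈ 7.1053.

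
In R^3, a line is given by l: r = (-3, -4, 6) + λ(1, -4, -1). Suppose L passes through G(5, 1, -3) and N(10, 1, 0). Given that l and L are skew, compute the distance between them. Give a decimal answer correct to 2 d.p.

12.82

A direction vector for L is N − G = (5, 0, 3).
Common perpendicular direction n = (1, -4, -1) × (5, 0, 3) = (-12, -8, 20).
With w = (5, 1, -3) − (-3, -4, 6) = (8, 5, -9), w · n = -316.
Distance = |w · n| / |n| = |-316| / √608 ≈ 12.82.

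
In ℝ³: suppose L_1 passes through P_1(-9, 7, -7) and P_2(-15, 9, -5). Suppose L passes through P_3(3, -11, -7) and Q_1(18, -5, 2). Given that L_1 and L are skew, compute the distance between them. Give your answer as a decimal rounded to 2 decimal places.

A direction vector for L_1 is P_2 − P_1 = (-6, 2, 2).
A direction vector for L is Q_1 − P_3 = (15, 6, 9).
Common perpendicular direction n = (-6, 2, 2) × (15, 6, 9) = (6, 84, -66).
With w = (3, -11, -7) − (-9, 7, -7) = (12, -18, 0), w · n = -1440.
Distance = |w · n| / |n| = |-1440| / √11448 ≈ 13.46.

13.46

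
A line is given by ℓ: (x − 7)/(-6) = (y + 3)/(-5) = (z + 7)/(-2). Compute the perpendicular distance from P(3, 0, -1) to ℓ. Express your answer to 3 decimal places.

7.801

ℓ has direction (-6, -5, -2) through (7, -3, -7).
Taking (7, -3, -7) on ℓ with direction v = (-6, -5, -2): w = P − (7, -3, -7) = (-4, 3, 6), and w × v = (24, -44, 38).
Distance = |w × v| / |v| = √3956 / √65 ≈ 7.801.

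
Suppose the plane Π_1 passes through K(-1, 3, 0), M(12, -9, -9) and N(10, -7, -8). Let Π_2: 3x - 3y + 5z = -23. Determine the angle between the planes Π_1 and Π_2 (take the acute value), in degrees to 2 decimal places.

75.77

KM = (13, -12, -9), KN = (11, -10, -8); a normal to Π_1 is KM × KN = (6, 5, 2).
Using K: Π_1 has equation 6x + 5y + 2z = 9.
cos θ = |n₁·n₂| / (|n₁||n₂|) = |13| / (√65 · √43).
θ = arccos(0.24590) ≈ 75.77°.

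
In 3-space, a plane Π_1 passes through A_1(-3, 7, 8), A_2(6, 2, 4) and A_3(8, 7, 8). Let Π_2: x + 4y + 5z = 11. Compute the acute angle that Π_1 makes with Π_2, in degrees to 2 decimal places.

77.47

A_1A_2 = (9, -5, -4), A_1A_3 = (11, 0, 0); a normal to Π_1 is A_1A_2 × A_1A_3 = (0, -44, 55).
Using A_1: Π_1 has equation -44y + 55z = 132.
cos θ = |n₁·n₂| / (|n₁||n₂|) = |99| / (√4961 · √42).
θ = arccos(0.21688) ≈ 77.47°.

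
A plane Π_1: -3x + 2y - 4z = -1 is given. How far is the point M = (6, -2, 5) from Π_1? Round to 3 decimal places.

n·M − d = (-3)·(6) + (2)·(-2) + (-4)·(5) − (-1) = -41; |n| = √29.
Distance = |-41| / √29 = 41/√29 ≈ 7.614.

7.614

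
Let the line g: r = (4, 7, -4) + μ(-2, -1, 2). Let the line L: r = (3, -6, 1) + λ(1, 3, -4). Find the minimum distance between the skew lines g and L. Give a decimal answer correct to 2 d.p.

6.82

Common perpendicular direction n = (-2, -1, 2) × (1, 3, -4) = (-2, -6, -5).
With w = (3, -6, 1) − (4, 7, -4) = (-1, -13, 5), w · n = 55.
Distance = |w · n| / |n| = |55| / √65 ≈ 6.82.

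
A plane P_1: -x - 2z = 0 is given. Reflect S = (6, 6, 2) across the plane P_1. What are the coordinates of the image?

λ = (n·S − d)/|n|² = (-10 − 0)/5 = -2.
Reflection = S − 2λn = (6, 6, 2) − (-4)·(-1, 0, -2) = (2, 6, -6).

(2, 6, -6)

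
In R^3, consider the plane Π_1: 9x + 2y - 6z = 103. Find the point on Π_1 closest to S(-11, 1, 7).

Foot = S − λn with λ = (n·S − d)/|n|² = (-139 − 103)/121 = -2.
Foot = (-11, 1, 7) − (-2)·(9, 2, -6) = (7, 5, -5).

(7, 5, -5)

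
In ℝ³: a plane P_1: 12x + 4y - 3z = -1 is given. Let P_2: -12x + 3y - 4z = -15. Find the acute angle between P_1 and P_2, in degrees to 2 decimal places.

44.76

cos θ = |n₁·n₂| / (|n₁||n₂|) = |-120| / (√169 · √169).
θ = arccos(0.71006) ≈ 44.76°.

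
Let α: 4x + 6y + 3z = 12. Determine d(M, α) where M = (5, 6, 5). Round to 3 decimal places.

n·M − d = (4)·(5) + (6)·(6) + (3)·(5) − 12 = 59; |n| = √61.
Distance = |59| / √61 = 59/√61 ≈ 7.554.

7.554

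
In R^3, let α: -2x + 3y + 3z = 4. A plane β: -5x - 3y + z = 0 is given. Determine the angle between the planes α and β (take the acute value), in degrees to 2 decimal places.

81.71

cos θ = |n₁·n₂| / (|n₁||n₂|) = |4| / (√22 · √35).
θ = arccos(0.14415) ≈ 81.71°.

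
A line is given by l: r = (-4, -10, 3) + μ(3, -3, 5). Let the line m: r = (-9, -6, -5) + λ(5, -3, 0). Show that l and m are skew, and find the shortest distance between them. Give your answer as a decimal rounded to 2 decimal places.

Common perpendicular direction n = (3, -3, 5) × (5, -3, 0) = (15, 25, 6).
With w = (-9, -6, -5) − (-4, -10, 3) = (-5, 4, -8), w · n = -23.
Since n ≠ 0 the lines are not parallel, and w · n = -23 ≠ 0 so they do not intersect; hence they are skew.
Distance = |w · n| / |n| = |-23| / √886 ≈ 0.77.

0.77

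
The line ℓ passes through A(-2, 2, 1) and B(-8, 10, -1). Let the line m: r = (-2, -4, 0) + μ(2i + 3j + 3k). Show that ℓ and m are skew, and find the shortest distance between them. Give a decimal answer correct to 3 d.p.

1.054

A direction vector for ℓ is B − A = (-6, 8, -2).
Common perpendicular direction n = (-6, 8, -2) × (2, 3, 3) = (30, 14, -34).
With w = (-2, -4, 0) − (-2, 2, 1) = (0, -6, -1), w · n = -50.
Since n ≠ 0 the lines are not parallel, and w · n = -50 ≠ 0 so they do not intersect; hence they are skew.
Distance = |w · n| / |n| = |-50| / √2252 ≈ 1.054.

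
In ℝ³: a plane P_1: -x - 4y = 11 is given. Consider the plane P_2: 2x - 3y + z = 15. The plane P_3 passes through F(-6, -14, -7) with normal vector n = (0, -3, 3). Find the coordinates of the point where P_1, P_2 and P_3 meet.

(1, -3, 4)

P_3: n·r = n·F gives -3y + 3z = 21.
Solving the 3×3 linear system -x - 4y = 11, 2x - 3y + z = 15, -3y + 3z = 21 (e.g. by elimination or Cramer's rule, determinant = 30) gives (1, -3, 4).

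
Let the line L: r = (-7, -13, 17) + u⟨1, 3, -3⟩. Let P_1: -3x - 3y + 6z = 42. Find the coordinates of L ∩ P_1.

Substitute r = (-7, -13, 17) + t(1, 3, -3) into the plane: 162 + (-30)t = 42, so t = 4.
Intersection: (-7, -13, 17) + 4·(1, 3, -3) = (-3, -1, 5).

(-3, -1, 5)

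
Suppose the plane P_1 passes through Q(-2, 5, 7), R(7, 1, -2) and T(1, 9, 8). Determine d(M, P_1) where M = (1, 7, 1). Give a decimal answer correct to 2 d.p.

3.88

QR = (9, -4, -9), QT = (3, 4, 1); a normal to P_1 is QR × QT = (32, -36, 48).
Using Q: P_1 has equation 32x - 36y + 48z = 92.
n·M − d = (32)·(1) + (-36)·(7) + (48)·(1) − 92 = -264; |n| = √4624.
Distance = |-264| / √4624 = 264/√4624 ≈ 3.88.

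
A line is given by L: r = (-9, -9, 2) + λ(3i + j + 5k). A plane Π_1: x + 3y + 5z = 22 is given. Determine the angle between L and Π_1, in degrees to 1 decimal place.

sin θ = |n·v| / (|n||v|) = |31| / (√35 · √35) = 0.88571.
θ ≈ 62.3°.

62.3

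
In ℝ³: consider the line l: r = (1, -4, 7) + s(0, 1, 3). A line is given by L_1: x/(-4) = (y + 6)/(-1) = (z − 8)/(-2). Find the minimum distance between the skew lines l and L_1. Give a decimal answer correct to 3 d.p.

L_1 has direction (-4, -1, -2) through (0, -6, 8).
Common perpendicular direction n = (0, 1, 3) × (-4, -1, -2) = (1, -12, 4).
With w = (0, -6, 8) − (1, -4, 7) = (-1, -2, 1), w · n = 27.
Distance = |w · n| / |n| = |27| / √161 ≈ 2.128.

2.128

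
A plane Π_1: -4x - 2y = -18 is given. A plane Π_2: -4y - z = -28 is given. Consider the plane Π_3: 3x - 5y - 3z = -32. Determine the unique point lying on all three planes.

Solving the 3×3 linear system -4x - 2y = -18, -4y - z = -28, 3x - 5y - 3z = -32 (e.g. by elimination or Cramer's rule, determinant = -22) gives (1, 7, 0).

(1, 7, 0)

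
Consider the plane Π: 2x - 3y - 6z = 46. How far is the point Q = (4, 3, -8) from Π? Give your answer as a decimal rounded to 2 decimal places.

0.14

n·Q − d = (2)·(4) + (-3)·(3) + (-6)·(-8) − 46 = 1; |n| = √49.
Distance = |1| / √49 = 1/√49 ≈ 0.14.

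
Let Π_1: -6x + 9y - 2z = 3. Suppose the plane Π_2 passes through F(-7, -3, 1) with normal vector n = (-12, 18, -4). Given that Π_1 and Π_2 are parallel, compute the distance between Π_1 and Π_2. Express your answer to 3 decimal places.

Π_2: n·r = n·F gives -12x + 18y - 4z = 26.
Rescale Π_2 by 1/2: -6x + 9y - 2z = 13. Then distance = |3 − 13| / √121 ≈ 0.909.

0.909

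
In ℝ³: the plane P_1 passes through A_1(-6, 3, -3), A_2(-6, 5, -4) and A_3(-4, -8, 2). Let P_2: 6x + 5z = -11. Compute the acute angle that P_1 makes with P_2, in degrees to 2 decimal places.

43.41

A_1A_2 = (0, 2, -1), A_1A_3 = (2, -11, 5); a normal to P_1 is A_1A_2 × A_1A_3 = (-1, -2, -4).
Using A_1: P_1 has equation -x - 2y - 4z = 12.
cos θ = |n₁·n₂| / (|n₁||n₂|) = |-26| / (√21 · √61).
θ = arccos(0.72644) ≈ 43.41°.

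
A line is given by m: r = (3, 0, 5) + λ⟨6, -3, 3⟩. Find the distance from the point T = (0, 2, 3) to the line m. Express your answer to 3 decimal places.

0.577

Taking (3, 0, 5) on m with direction v = (6, -3, 3): w = T − (3, 0, 5) = (-3, 2, -2), and w × v = (0, -3, -3).
Distance = |w × v| / |v| = √18 / √54 ≈ 0.577.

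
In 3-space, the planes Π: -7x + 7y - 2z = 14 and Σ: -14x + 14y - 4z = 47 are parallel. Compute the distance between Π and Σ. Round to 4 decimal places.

0.9406

Rescale Σ by 1/2: -7x + 7y - 2z = 47/2. Then distance = |14 − (47/2)| / √102 ≈ 0.9406.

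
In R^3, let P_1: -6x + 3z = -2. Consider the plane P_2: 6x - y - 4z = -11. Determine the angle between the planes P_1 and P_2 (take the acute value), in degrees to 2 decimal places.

cos θ = |n₁·n₂| / (|n₁||n₂|) = |-48| / (√45 · √53).
θ = arccos(0.98287) ≈ 10.62°.

10.62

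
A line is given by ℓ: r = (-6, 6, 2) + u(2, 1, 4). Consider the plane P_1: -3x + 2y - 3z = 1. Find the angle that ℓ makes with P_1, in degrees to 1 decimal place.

sin θ = |n·v| / (|n||v|) = |-16| / (√22 · √21) = 0.74439.
θ ≈ 48.1°.

48.1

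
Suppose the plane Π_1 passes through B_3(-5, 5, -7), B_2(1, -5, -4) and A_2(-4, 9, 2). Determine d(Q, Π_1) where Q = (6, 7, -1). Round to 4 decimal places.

8.5714

B_3B_2 = (6, -10, 3), B_3A_2 = (1, 4, 9); a normal to Π_1 is B_3B_2 × B_3A_2 = (-102, -51, 34).
Using B_3: Π_1 has equation -102x - 51y + 34z = 17.
n·Q − d = (-102)·(6) + (-51)·(7) + (34)·(-1) − 17 = -1020; |n| = √14161.
Distance = |-1020| / √14161 = 1020/√14161 ≈ 8.5714.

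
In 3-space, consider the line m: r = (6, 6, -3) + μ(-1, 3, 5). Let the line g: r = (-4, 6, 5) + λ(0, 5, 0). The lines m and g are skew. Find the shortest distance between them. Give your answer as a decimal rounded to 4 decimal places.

8.2369

Common perpendicular direction n = (-1, 3, 5) × (0, 5, 0) = (-25, 0, -5).
With w = (-4, 6, 5) − (6, 6, -3) = (-10, 0, 8), w · n = 210.
Distance = |w · n| / |n| = |210| / √650 ≈ 8.2369.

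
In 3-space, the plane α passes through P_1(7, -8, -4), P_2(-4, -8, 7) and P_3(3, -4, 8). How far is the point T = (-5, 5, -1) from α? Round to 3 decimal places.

P_1P_2 = (-11, 0, 11), P_1P_3 = (-4, 4, 12); a normal to α is P_1P_2 × P_1P_3 = (-44, 88, -44).
Using P_1: α has equation -44x + 88y - 44z = -836.
n·T − d = (-44)·(-5) + (88)·(5) + (-44)·(-1) − (-836) = 1540; |n| = √11616.
Distance = |1540| / √11616 = 1540/√11616 ≈ 14.289.

14.289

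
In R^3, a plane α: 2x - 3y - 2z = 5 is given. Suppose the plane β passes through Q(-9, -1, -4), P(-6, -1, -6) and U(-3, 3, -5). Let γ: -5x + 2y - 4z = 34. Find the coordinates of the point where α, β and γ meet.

QP = (3, 0, -2), QU = (6, 4, -1); a normal to β is QP × QU = (8, -9, 12).
Using Q: β has equation 8x - 9y + 12z = -111.
Solving the 3×3 linear system 2x - 3y - 2z = 5, 8x - 9y + 12z = -111, -5x + 2y - 4z = 34 (e.g. by elimination or Cramer's rule, determinant = 166) gives (0, 3, -7).

(0, 3, -7)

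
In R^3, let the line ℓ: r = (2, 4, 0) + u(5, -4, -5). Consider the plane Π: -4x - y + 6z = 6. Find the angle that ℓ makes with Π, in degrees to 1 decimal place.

sin θ = |n·v| / (|n||v|) = |-46| / (√53 · √66) = 0.77776.
θ ≈ 51.1°.

51.1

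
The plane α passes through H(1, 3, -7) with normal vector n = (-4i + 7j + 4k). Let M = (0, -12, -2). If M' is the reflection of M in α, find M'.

(-8, 2, 6)

α: n·r = n·H gives -4x + 7y + 4z = -11.
λ = (n·M − d)/|n|² = (-92 − (-11))/81 = -1.
Reflection = M − 2λn = (0, -12, -2) − (-2)·(-4, 7, 4) = (-8, 2, 6).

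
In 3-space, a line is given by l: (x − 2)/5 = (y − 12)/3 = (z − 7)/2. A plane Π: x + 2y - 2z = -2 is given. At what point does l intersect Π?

l has direction (5, 3, 2) through (2, 12, 7).
Substitute r = (2, 12, 7) + t(5, 3, 2) into the plane: 12 + 7t = -2, so t = -2.
Intersection: (2, 12, 7) + (-2)·(5, 3, 2) = (-8, 6, 3).

(-8, 6, 3)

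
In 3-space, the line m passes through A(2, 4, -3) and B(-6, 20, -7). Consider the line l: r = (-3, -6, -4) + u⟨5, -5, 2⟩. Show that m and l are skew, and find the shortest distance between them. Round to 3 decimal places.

0.477

A direction vector for m is B − A = (-8, 16, -4).
Common perpendicular direction n = (-8, 16, -4) × (5, -5, 2) = (12, -4, -40).
With w = (-3, -6, -4) − (2, 4, -3) = (-5, -10, -1), w · n = 20.
Since n ≠ 0 the lines are not parallel, and w · n = 20 ≠ 0 so they do not intersect; hence they are skew.
Distance = |w · n| / |n| = |20| / √1760 ≈ 0.477.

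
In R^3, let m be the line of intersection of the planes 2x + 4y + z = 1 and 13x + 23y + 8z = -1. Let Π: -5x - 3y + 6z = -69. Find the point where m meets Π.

Direction of m: (2, 4, 1) × (13, 23, 8) = (9, -3, -6).
A point on m: solving the two plane equations with x = 12 gives (12, -3, -11).
Substitute r = (12, -3, -11) + t(9, -3, -6) into the plane: -117 + (-72)t = -69, so t = -2/3.
Intersection: (12, -3, -11) + (-2/3)·(9, -3, -6) = (6, -1, -7).

(6, -1, -7)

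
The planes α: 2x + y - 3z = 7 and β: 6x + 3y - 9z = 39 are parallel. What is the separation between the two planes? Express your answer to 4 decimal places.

Rescale β by 1/3: 2x + y - 3z = 13. Then distance = |7 − 13| / √14 ≈ 1.6036.

1.6036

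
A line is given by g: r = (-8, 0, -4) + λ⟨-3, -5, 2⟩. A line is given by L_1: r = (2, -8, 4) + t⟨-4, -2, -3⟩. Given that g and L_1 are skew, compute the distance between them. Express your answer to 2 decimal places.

7.36

Common perpendicular direction n = (-3, -5, 2) × (-4, -2, -3) = (19, -17, -14).
With w = (2, -8, 4) − (-8, 0, -4) = (10, -8, 8), w · n = 214.
Distance = |w · n| / |n| = |214| / √846 ≈ 7.36.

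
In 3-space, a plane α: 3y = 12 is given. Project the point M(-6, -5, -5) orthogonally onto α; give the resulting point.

(-6, 4, -5)

Foot = M − λn with λ = (n·M − d)/|n|² = (-15 − 12)/9 = -3.
Foot = (-6, -5, -5) − (-3)·(0, 3, 0) = (-6, 4, -5).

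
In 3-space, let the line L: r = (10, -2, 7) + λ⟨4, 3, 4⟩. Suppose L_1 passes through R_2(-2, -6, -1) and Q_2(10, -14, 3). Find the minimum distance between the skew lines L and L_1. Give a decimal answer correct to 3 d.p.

A direction vector for L_1 is Q_2 − R_2 = (12, -8, 4).
Common perpendicular direction n = (4, 3, 4) × (12, -8, 4) = (44, 32, -68).
With w = (-2, -6, -1) − (10, -2, 7) = (-12, -4, -8), w · n = -112.
Distance = |w · n| / |n| = |-112| / √7584 ≈ 1.286.

1.286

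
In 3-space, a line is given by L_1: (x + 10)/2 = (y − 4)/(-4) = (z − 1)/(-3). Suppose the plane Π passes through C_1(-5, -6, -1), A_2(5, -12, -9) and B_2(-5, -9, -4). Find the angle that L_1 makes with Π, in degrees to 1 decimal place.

10.5

L_1 has direction (2, -4, -3) through (-10, 4, 1).
C_1A_2 = (10, -6, -8), C_1B_2 = (0, -3, -3); a normal to Π is C_1A_2 × C_1B_2 = (-6, 30, -30).
Using C_1: Π has equation -6x + 30y - 30z = -120.
sin θ = |n·v| / (|n||v|) = |-42| / (√1836 · √29) = 0.18202.
θ ≈ 10.5°.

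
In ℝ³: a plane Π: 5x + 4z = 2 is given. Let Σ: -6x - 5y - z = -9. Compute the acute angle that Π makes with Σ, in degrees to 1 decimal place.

cos θ = |n₁·n₂| / (|n₁||n₂|) = |-34| / (√41 · √62).
θ = arccos(0.67436) ≈ 47.6°.

47.6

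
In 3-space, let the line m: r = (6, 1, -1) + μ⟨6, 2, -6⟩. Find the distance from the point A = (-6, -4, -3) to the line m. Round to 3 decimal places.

Taking (6, 1, -1) on m with direction v = (6, 2, -6): w = A − (6, 1, -1) = (-12, -5, -2), and w × v = (34, -84, 6).
Distance = |w × v| / |v| = √8248 / √76 ≈ 10.418.

10.418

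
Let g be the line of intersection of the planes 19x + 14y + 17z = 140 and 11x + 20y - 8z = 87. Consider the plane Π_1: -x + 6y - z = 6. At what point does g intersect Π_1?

(5, 2, 1)

Direction of g: (19, 14, 17) × (11, 20, -8) = (-452, 339, 226).
A point on g: solving the two plane equations with x = 13 gives (13, -4, -3).
Substitute r = (13, -4, -3) + t(-452, 339, 226) into the plane: -34 + 2260t = 6, so t = 2/113.
Intersection: (13, -4, -3) + (2/113)·(-452, 339, 226) = (5, 2, 1).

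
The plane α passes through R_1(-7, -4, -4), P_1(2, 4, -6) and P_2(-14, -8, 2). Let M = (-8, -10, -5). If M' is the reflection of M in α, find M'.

R_1P_1 = (9, 8, -2), R_1P_2 = (-7, -4, 6); a normal to α is R_1P_1 × R_1P_2 = (40, -40, 20).
Using R_1: α has equation 40x - 40y + 20z = -200.
λ = (n·M − d)/|n|² = (-20 − (-200))/3600 = 1/20.
Reflection = M − 2λn = (-8, -10, -5) − (1/10)·(40, -40, 20) = (-12, -6, -7).

(-12, -6, -7)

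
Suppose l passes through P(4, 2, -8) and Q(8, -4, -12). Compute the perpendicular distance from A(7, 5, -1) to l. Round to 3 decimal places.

7.071

A direction vector for l is Q − P = (4, -6, -4).
Taking (4, 2, -8) on l with direction v = (4, -6, -4): w = A − (4, 2, -8) = (3, 3, 7), and w × v = (30, 40, -30).
Distance = |w × v| / |v| = √3400 / √68 ≈ 7.071.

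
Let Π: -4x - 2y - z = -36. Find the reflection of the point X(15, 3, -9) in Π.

(7, -1, -11)

λ = (n·X − d)/|n|² = (-57 − (-36))/21 = -1.
Reflection = X − 2λn = (15, 3, -9) − (-2)·(-4, -2, -1) = (7, -1, -11).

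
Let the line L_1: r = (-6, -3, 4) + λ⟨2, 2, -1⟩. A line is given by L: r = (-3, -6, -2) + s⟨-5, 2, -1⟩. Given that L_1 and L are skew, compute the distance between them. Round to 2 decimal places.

6.71

Common perpendicular direction n = (2, 2, -1) × (-5, 2, -1) = (0, 7, 14).
With w = (-3, -6, -2) − (-6, -3, 4) = (3, -3, -6), w · n = -105.
Distance = |w · n| / |n| = |-105| / √245 ≈ 6.71.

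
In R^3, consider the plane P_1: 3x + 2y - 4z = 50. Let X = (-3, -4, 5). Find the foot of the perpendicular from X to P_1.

(6, 2, -7)

Foot = X − λn with λ = (n·X − d)/|n|² = (-37 − 50)/29 = -3.
Foot = (-3, -4, 5) − (-3)·(3, 2, -4) = (6, 2, -7).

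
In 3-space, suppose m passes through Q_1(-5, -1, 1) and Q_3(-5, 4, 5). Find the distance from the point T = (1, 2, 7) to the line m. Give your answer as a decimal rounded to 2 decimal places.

6.63

A direction vector for m is Q_3 − Q_1 = (0, 5, 4).
Taking (-5, -1, 1) on m with direction v = (0, 5, 4): w = T − (-5, -1, 1) = (6, 3, 6), and w × v = (-18, -24, 30).
Distance = |w × v| / |v| = √1800 / √41 ≈ 6.63.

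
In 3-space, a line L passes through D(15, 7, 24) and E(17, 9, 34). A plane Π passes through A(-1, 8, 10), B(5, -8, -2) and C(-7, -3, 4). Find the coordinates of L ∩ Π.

(11, 3, 4)

A direction vector for L is E − D = (2, 2, 10).
AB = (6, -16, -12), AC = (-6, -11, -6); a normal to Π is AB × AC = (-36, 108, -162).
Using A: Π has equation -36x + 108y - 162z = -720.
Substitute r = (15, 7, 24) + t(2, 2, 10) into the plane: -3672 + (-1476)t = -720, so t = -2.
Intersection: (15, 7, 24) + (-2)·(2, 2, 10) = (11, 3, 4).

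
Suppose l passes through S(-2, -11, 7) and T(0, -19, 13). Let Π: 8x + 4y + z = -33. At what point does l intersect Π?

(-6, 5, -5)

A direction vector for l is T − S = (2, -8, 6).
Substitute r = (-2, -11, 7) + t(2, -8, 6) into the plane: -53 + (-10)t = -33, so t = -2.
Intersection: (-2, -11, 7) + (-2)·(2, -8, 6) = (-6, 5, -5).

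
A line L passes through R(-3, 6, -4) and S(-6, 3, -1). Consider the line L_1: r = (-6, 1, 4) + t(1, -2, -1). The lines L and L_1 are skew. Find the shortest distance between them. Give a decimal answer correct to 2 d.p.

A direction vector for L is S − R = (-3, -3, 3).
Common perpendicular direction n = (-3, -3, 3) × (1, -2, -1) = (9, 0, 9).
With w = (-6, 1, 4) − (-3, 6, -4) = (-3, -5, 8), w · n = 45.
Distance = |w · n| / |n| = |45| / √162 ≈ 3.54.

3.54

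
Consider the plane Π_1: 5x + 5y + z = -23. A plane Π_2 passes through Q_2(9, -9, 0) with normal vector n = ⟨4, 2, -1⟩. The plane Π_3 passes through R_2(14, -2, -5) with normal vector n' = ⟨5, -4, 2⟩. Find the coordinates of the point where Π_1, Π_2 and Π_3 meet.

(8, -11, -8)

Π_2: n·r = n·Q_2 gives 4x + 2y - z = 18.
Π_3: n'·r = n'·R_2 gives 5x - 4y + 2z = 68.
Solving the 3×3 linear system 5x + 5y + z = -23, 4x + 2y - z = 18, 5x - 4y + 2z = 68 (e.g. by elimination or Cramer's rule, determinant = -91) gives (8, -11, -8).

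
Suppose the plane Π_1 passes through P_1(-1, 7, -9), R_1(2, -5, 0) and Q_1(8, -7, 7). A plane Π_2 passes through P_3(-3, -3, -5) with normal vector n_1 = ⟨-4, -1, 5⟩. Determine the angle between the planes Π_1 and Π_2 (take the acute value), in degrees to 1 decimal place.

29.0

P_1R_1 = (3, -12, 9), P_1Q_1 = (9, -14, 16); a normal to Π_1 is P_1R_1 × P_1Q_1 = (-66, 33, 66).
Using P_1: Π_1 has equation -66x + 33y + 66z = -297.
Π_2: n_1·r = n_1·P_3 gives -4x - y + 5z = -10.
cos θ = |n₁·n₂| / (|n₁||n₂|) = |561| / (√9801 · √42).
θ = arccos(0.87439) ≈ 29.0°.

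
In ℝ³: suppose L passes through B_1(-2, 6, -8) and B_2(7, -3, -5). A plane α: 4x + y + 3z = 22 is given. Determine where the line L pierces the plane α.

(10, -6, -4)

A direction vector for L is B_2 − B_1 = (9, -9, 3).
Substitute r = (-2, 6, -8) + t(9, -9, 3) into the plane: -26 + 36t = 22, so t = 4/3.
Intersection: (-2, 6, -8) + (4/3)·(9, -9, 3) = (10, -6, -4).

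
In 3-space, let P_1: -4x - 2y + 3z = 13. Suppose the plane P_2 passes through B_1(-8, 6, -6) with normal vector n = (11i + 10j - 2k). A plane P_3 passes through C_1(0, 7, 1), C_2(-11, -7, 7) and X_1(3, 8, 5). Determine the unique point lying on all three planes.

(-4, 3, 1)

P_2: n·r = n·B_1 gives 11x + 10y - 2z = -16.
C_1C_2 = (-11, -14, 6), C_1X_1 = (3, 1, 4); a normal to P_3 is C_1C_2 × C_1X_1 = (-62, 62, 31).
Using C_1: P_3 has equation -62x + 62y + 31z = 465.
Solving the 3×3 linear system -4x - 2y + 3z = 13, 11x + 10y - 2z = -16, -62x + 62y + 31z = 465 (e.g. by elimination or Cramer's rule, determinant = 2604) gives (-4, 3, 1).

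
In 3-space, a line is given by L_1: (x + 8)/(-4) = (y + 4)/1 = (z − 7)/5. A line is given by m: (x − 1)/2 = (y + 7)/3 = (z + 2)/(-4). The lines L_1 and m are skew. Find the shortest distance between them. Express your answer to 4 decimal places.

L_1 has direction (-4, 1, 5) through (-8, -4, 7).
m has direction (2, 3, -4) through (1, -7, -2).
Common perpendicular direction n = (-4, 1, 5) × (2, 3, -4) = (-19, -6, -14).
With w = (1, -7, -2) − (-8, -4, 7) = (9, -3, -9), w · n = -27.
Distance = |w · n| / |n| = |-27| / √593 ≈ 1.1088.

1.1088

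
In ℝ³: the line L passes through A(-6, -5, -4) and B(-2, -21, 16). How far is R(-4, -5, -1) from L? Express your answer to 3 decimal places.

2.474

A direction vector for L is B − A = (4, -16, 20).
Taking (-6, -5, -4) on L with direction v = (4, -16, 20): w = R − (-6, -5, -4) = (2, 0, 3), and w × v = (48, -28, -32).
Distance = |w × v| / |v| = √4112 / √672 ≈ 2.474.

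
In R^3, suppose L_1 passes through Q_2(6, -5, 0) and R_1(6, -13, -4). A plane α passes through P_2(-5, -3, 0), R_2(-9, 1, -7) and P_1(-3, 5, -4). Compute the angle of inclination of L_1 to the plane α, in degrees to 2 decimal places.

44.30

A direction vector for L_1 is R_1 − Q_2 = (0, -8, -4).
P_2R_2 = (-4, 4, -7), P_2P_1 = (2, 8, -4); a normal to α is P_2R_2 × P_2P_1 = (40, -30, -40).
Using P_2: α has equation 40x - 30y - 40z = -110.
sin θ = |n·v| / (|n||v|) = |400| / (√4100 · √80) = 0.69843.
θ ≈ 44.30°.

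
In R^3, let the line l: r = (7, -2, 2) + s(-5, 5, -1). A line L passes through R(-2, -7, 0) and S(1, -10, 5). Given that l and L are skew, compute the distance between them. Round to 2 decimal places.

9.90

A direction vector for L is S − R = (3, -3, 5).
Common perpendicular direction n = (-5, 5, -1) × (3, -3, 5) = (22, 22, 0).
With w = (-2, -7, 0) − (7, -2, 2) = (-9, -5, -2), w · n = -308.
Distance = |w · n| / |n| = |-308| / √968 ≈ 9.90.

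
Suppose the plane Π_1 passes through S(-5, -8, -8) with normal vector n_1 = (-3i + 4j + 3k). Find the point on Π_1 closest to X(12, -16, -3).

(6, -8, 3)

Π_1: n_1·r = n_1·S gives -3x + 4y + 3z = -41.
Foot = X − λn with λ = (n·X − d)/|n|² = (-109 − (-41))/34 = -2.
Foot = (12, -16, -3) − (-2)·(-3, 4, 3) = (6, -8, 3).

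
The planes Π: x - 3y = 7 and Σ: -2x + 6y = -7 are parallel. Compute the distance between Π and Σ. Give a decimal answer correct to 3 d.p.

1.107

Rescale Σ by 1/(-2): x - 3y = 7/2. Then distance = |7 − (7/2)| / √10 ≈ 1.107.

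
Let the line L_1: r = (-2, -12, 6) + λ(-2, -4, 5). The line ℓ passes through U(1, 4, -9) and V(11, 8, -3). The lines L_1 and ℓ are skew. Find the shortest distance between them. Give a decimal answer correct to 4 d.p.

4.6068

A direction vector for ℓ is V − U = (10, 4, 6).
Common perpendicular direction n = (-2, -4, 5) × (10, 4, 6) = (-44, 62, 32).
With w = (1, 4, -9) − (-2, -12, 6) = (3, 16, -15), w · n = 380.
Distance = |w · n| / |n| = |380| / √6804 ≈ 4.6068.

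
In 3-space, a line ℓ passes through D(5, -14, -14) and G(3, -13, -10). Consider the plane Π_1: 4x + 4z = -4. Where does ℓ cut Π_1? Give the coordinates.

(-3, -10, 2)

A direction vector for ℓ is G − D = (-2, 1, 4).
Substitute r = (5, -14, -14) + t(-2, 1, 4) into the plane: -36 + 8t = -4, so t = 4.
Intersection: (5, -14, -14) + 4·(-2, 1, 4) = (-3, -10, 2).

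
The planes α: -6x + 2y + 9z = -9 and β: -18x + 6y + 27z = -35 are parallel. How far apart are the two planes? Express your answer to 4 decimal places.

0.2424

Rescale β by 1/3: -6x + 2y + 9z = -35/3. Then distance = |-9 − (-35/3)| / √121 ≈ 0.2424.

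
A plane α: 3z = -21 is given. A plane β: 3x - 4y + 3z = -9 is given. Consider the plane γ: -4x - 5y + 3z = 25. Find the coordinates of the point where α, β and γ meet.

(-4, -6, -7)

Solving the 3×3 linear system 3z = -21, 3x - 4y + 3z = -9, -4x - 5y + 3z = 25 (e.g. by elimination or Cramer's rule, determinant = -93) gives (-4, -6, -7).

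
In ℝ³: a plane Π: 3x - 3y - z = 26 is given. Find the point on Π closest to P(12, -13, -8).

Foot = P − λn with λ = (n·P − d)/|n|² = (83 − 26)/19 = 3.
Foot = (12, -13, -8) − 3·(3, -3, -1) = (3, -4, -5).

(3, -4, -5)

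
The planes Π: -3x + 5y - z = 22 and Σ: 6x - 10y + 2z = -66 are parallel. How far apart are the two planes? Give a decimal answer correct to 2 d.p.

1.86

Rescale Σ by 1/(-2): -3x + 5y - z = 33. Then distance = |22 − 33| / √35 ≈ 1.86.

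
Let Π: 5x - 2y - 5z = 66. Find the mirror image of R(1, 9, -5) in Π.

λ = (n·R − d)/|n|² = (12 − 66)/54 = -1.
Reflection = R − 2λn = (1, 9, -5) − (-2)·(5, -2, -5) = (11, 5, -15).

(11, 5, -15)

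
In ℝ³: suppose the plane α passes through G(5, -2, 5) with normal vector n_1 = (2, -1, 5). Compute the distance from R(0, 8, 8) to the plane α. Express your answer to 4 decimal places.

α: n_1·r = n_1·G gives 2x - y + 5z = 37.
n·R − d = (2)·(0) + (-1)·(8) + (5)·(8) − 37 = -5; |n| = √30.
Distance = |-5| / √30 = 5/√30 ≈ 0.9129.

0.9129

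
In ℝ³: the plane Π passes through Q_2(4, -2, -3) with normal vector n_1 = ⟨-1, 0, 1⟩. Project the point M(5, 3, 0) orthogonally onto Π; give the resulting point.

Π: n_1·r = n_1·Q_2 gives -x + z = -7.
Foot = M − λn with λ = (n·M − d)/|n|² = (-5 − (-7))/2 = 1.
Foot = (5, 3, 0) − 1·(-1, 0, 1) = (6, 3, -1).

(6, 3, -1)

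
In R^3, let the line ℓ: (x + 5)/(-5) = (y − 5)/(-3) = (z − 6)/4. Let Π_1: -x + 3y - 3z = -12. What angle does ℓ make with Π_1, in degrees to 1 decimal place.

ℓ has direction (-5, -3, 4) through (-5, 5, 6).
sin θ = |n·v| / (|n||v|) = |-16| / (√19 · √50) = 0.51911.
θ ≈ 31.3°.

31.3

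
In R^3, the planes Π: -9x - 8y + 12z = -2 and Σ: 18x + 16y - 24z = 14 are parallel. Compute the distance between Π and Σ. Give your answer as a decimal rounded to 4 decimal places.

0.2941

Rescale Σ by 1/(-2): -9x - 8y + 12z = -7. Then distance = |-2 − (-7)| / √289 ≈ 0.2941.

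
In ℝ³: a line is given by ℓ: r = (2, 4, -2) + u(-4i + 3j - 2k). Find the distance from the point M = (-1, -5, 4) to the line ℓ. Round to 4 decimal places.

Taking (2, 4, -2) on ℓ with direction v = (-4, 3, -2): w = M − (2, 4, -2) = (-3, -9, 6), and w × v = (0, -30, -45).
Distance = |w × v| / |v| = √2925 / √29 ≈ 10.0430.

10.0430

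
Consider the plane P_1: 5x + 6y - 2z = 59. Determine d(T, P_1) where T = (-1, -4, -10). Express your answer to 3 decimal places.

n·T − d = (5)·(-1) + (6)·(-4) + (-2)·(-10) − 59 = -68; |n| = √65.
Distance = |-68| / √65 = 68/√65 ≈ 8.434.

8.434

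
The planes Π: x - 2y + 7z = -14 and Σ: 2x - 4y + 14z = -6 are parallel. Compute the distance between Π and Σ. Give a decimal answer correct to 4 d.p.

1.4969

Rescale Σ by 1/2: x - 2y + 7z = -3. Then distance = |-14 − (-3)| / √54 ≈ 1.4969.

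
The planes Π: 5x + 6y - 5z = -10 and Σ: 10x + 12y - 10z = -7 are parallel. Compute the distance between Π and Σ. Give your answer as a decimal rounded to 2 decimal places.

0.70

Rescale Σ by 1/2: 5x + 6y - 5z = -7/2. Then distance = |-10 − (-7/2)| / √86 ≈ 0.70.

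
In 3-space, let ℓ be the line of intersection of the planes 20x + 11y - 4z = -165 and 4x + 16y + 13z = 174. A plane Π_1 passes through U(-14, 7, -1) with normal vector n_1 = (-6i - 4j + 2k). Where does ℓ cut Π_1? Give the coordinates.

Direction of ℓ: (20, 11, -4) × (4, 16, 13) = (207, -276, 276).
A point on ℓ: solving the two plane equations with x = 0 gives (0, -7, 22).
Π_1: n_1·r = n_1·U gives -6x - 4y + 2z = 54.
Substitute r = (0, -7, 22) + t(207, -276, 276) into the plane: 72 + 414t = 54, so t = -1/23.
Intersection: (0, -7, 22) + (-1/23)·(207, -276, 276) = (-9, 5, 10).

(-9, 5, 10)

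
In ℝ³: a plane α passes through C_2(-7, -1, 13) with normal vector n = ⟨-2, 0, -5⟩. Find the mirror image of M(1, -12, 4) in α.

(5, -12, 14)

α: n·r = n·C_2 gives -2x - 5z = -51.
λ = (n·M − d)/|n|² = (-22 − (-51))/29 = 1.
Reflection = M − 2λn = (1, -12, 4) − 2·(-2, 0, -5) = (5, -12, 14).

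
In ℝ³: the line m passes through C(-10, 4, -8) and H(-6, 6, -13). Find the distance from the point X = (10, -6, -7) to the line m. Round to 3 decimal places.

20.827

A direction vector for m is H − C = (4, 2, -5).
Taking (-10, 4, -8) on m with direction v = (4, 2, -5): w = X − (-10, 4, -8) = (20, -10, 1), and w × v = (48, 104, 80).
Distance = |w × v| / |v| = √19520 / √45 ≈ 20.827.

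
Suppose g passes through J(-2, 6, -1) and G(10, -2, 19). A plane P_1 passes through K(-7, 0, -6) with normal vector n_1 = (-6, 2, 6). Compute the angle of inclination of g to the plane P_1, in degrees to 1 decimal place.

A direction vector for g is G − J = (12, -8, 20).
P_1: n_1·r = n_1·K gives -6x + 2y + 6z = 6.
sin θ = |n·v| / (|n||v|) = |32| / (√76 · √608) = 0.14886.
θ ≈ 8.6°.

8.6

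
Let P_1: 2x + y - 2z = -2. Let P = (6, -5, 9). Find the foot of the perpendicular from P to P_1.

(8, -4, 7)

Foot = P − λn with λ = (n·P − d)/|n|² = (-11 − (-2))/9 = -1.
Foot = (6, -5, 9) − (-1)·(2, 1, -2) = (8, -4, 7).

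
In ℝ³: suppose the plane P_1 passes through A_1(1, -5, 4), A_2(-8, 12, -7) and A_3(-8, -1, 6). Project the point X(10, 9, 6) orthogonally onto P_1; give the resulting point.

(4, 0, -3)

A_1A_2 = (-9, 17, -11), A_1A_3 = (-9, 4, 2); a normal to P_1 is A_1A_2 × A_1A_3 = (78, 117, 117).
Using A_1: P_1 has equation 78x + 117y + 117z = -39.
Foot = X − λn with λ = (n·X − d)/|n|² = (2535 − (-39))/33462 = 1/13.
Foot = (10, 9, 6) − (1/13)·(78, 117, 117) = (4, 0, -3).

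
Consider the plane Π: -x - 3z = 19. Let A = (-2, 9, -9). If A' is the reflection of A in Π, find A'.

(0, 9, -3)

λ = (n·A − d)/|n|² = (29 − 19)/10 = 1.
Reflection = A − 2λn = (-2, 9, -9) − 2·(-1, 0, -3) = (0, 9, -3).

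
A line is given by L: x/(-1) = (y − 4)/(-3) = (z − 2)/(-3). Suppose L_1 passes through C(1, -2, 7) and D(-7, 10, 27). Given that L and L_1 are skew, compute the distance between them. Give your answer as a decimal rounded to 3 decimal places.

7.584

L has direction (-1, -3, -3) through (0, 4, 2).
A direction vector for L_1 is D − C = (-8, 12, 20).
Common perpendicular direction n = (-1, -3, -3) × (-8, 12, 20) = (-24, 44, -36).
With w = (1, -2, 7) − (0, 4, 2) = (1, -6, 5), w · n = -468.
Distance = |w · n| / |n| = |-468| / √3808 ≈ 7.584.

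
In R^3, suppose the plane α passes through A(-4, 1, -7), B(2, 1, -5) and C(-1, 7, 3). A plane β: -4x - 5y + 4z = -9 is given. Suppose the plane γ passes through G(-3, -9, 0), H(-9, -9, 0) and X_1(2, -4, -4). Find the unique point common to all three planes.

(-7, 1, -8)

AB = (6, 0, 2), AC = (3, 6, 10); a normal to α is AB × AC = (-12, -54, 36).
Using A: α has equation -12x - 54y + 36z = -258.
GH = (-6, 0, 0), GX_1 = (5, 5, -4); a normal to γ is GH × GX_1 = (0, -24, -30).
Using G: γ has equation -24y - 30z = 216.
Solving the 3×3 linear system -12x - 54y + 36z = -258, -4x - 5y + 4z = -9, -24y - 30z = 216 (e.g. by elimination or Cramer's rule, determinant = 6984) gives (-7, 1, -8).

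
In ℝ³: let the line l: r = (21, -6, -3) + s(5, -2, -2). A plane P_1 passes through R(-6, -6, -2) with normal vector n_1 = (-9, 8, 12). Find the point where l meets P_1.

P_1: n_1·r = n_1·R gives -9x + 8y + 12z = -18.
Substitute r = (21, -6, -3) + t(5, -2, -2) into the plane: -273 + (-85)t = -18, so t = -3.
Intersection: (21, -6, -3) + (-3)·(5, -2, -2) = (6, 0, 3).

(6, 0, 3)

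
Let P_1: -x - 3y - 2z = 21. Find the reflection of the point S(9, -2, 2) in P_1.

(5, -14, -6)

λ = (n·S − d)/|n|² = (-7 − 21)/14 = -2.
Reflection = S − 2λn = (9, -2, 2) − (-4)·(-1, -3, -2) = (5, -14, -6).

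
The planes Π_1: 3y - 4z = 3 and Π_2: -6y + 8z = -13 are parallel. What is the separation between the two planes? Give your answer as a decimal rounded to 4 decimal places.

Rescale Π_2 by 1/(-2): 3y - 4z = 13/2. Then distance = |3 − (13/2)| / √25 ≈ 0.7000.

0.7000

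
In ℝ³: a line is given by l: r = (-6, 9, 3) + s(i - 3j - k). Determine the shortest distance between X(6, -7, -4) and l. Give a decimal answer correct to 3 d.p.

Taking (-6, 9, 3) on l with direction v = (1, -3, -1): w = X − (-6, 9, 3) = (12, -16, -7), and w × v = (-5, 5, -20).
Distance = |w × v| / |v| = √450 / √11 ≈ 6.396.

6.396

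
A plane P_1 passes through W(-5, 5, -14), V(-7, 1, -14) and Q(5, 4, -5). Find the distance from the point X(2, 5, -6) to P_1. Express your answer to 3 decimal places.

1.444

WV = (-2, -4, 0), WQ = (10, -1, 9); a normal to P_1 is WV × WQ = (-36, 18, 42).
Using W: P_1 has equation -36x + 18y + 42z = -318.
n·X − d = (-36)·(2) + (18)·(5) + (42)·(-6) − (-318) = 84; |n| = √3384.
Distance = |84| / √3384 = 84/√3384 ≈ 1.444.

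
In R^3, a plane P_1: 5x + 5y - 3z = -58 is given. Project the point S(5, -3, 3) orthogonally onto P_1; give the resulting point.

Foot = S − λn with λ = (n·S − d)/|n|² = (1 − (-58))/59 = 1.
Foot = (5, -3, 3) − 1·(5, 5, -3) = (0, -8, 6).

(0, -8, 6)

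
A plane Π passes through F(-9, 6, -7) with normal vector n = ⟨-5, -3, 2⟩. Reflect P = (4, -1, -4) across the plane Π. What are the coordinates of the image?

(-6, -7, 0)

Π: n·r = n·F gives -5x - 3y + 2z = 13.
λ = (n·P − d)/|n|² = (-25 − 13)/38 = -1.
Reflection = P − 2λn = (4, -1, -4) − (-2)·(-5, -3, 2) = (-6, -7, 0).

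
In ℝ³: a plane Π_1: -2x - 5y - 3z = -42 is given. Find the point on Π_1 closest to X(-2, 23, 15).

(-8, 8, 6)

Foot = X − λn with λ = (n·X − d)/|n|² = (-156 − (-42))/38 = -3.
Foot = (-2, 23, 15) − (-3)·(-2, -5, -3) = (-8, 8, 6).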